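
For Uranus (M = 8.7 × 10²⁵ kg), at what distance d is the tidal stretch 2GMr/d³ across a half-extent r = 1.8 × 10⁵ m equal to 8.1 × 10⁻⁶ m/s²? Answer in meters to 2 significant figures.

6.4 × 10⁸ m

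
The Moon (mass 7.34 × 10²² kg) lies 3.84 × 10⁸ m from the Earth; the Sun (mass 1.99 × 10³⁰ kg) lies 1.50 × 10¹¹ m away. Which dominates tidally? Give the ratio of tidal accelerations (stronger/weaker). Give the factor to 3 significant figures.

The Moon, by a factor of ≈ 2.20

The tide-raising term goes as M/d³ (the gradient of a 1/d² field).
The Moon: (7.34 × 10²²) / (3.84 × 10⁸)³ = 1.296 × 10⁻³
The Sun: (1.99 × 10³⁰) / (1.50 × 10¹¹)³ = 5.896 × 10⁻⁴
Ratio (larger/smaller) = 2.20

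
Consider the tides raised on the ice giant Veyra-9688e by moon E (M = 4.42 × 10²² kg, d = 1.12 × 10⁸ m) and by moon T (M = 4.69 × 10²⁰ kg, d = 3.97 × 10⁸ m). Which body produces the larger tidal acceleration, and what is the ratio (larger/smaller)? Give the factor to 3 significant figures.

Moon E, by a factor of ≈ 4200

Tidal acceleration ∝ M/d³, so compare M/d³ for each.
Moon E: (4.42 × 10²²) / (1.12 × 10⁸)³ = 3.146 × 10⁻²
Moon T: (4.69 × 10²⁰) / (3.97 × 10⁸)³ = 7.496 × 10⁻⁶
Ratio (larger/smaller) = 4200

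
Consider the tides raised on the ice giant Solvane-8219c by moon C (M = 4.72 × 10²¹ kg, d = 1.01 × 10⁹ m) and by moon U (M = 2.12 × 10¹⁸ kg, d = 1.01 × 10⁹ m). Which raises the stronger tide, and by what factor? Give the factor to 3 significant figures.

Tidal acceleration ∝ M/d³, so compare M/d³ for each.
Moon C: (4.72 × 10²¹) / (1.01 × 10⁹)³ = 4.581 × 10⁻⁶
Moon U: (2.12 × 10¹⁸) / (1.01 × 10⁹)³ = 2.058 × 10⁻⁹
Ratio (larger/smaller) = 2230

Moon C, by a factor of ≈ 2230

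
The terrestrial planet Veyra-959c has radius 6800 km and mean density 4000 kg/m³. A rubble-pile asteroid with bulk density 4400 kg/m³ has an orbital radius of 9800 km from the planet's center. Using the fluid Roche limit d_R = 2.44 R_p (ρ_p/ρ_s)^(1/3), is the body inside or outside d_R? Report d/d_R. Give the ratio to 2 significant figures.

inside; d/d_R ≈ 0.61

d_R = 2.44 × (6800 km) × (4000/4400)^(1/3) = 16070 km
d/d_R = (9800) / (16070) = 0.61
Since d/d_R < 1, the body is inside the Roche limit.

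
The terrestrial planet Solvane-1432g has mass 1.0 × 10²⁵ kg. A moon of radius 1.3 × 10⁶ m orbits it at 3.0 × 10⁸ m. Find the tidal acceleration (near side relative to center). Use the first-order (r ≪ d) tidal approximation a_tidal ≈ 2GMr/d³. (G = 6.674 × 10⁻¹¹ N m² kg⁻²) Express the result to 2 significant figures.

6.4 × 10⁻⁵ m/s²

Differencing GM/(d−r)² and GM/d² to first order in r/d gives 2GMr/d³.
Δg = 2GMr/d³
   = 2 × (6.674 × 10⁻¹¹) × (1.0 × 10²⁵) × (1.3 × 10⁶) / (3.0 × 10⁸)³
   = 6.4 × 10⁻⁵ m/s²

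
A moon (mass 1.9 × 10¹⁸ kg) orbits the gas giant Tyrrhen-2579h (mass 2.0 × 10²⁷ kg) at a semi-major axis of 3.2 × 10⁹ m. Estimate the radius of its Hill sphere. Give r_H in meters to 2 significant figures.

r_H ≈ a (m/3M)^(1/3)
    = (3.2 × 10⁹) × (1.9 × 10¹⁸ / (3 × 2.0 × 10²⁷))^(1/3)
    = 2.2 × 10⁶ m

2.2 × 10⁶ m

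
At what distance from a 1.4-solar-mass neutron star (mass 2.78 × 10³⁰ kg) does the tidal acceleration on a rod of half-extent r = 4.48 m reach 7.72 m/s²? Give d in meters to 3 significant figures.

2GMr/d³ = a_tidal  ⇒  d = (2GMr / a_tidal)^(1/3)
d = (2 × 6.674×10⁻¹¹ × (2.78 × 10³⁰) × (4.48) / (7.72))^(1/3)
  = 5.99 × 10⁶ m

5.99 × 10⁶ m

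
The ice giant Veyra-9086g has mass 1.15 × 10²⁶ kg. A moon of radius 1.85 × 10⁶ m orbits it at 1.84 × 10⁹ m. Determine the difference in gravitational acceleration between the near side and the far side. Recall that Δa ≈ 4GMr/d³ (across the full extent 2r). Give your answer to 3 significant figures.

9.12 × 10⁻⁶ m/s²

The field gradient is 2GM/d³; across the full diameter 2r the difference is 4GMr/d³.
Δg = 4GMr/d³
   = 4 × (6.674 × 10⁻¹¹) × (1.15 × 10²⁶) × (1.85 × 10⁶) / (1.84 × 10⁹)³
   = 9.12 × 10⁻⁶ m/s²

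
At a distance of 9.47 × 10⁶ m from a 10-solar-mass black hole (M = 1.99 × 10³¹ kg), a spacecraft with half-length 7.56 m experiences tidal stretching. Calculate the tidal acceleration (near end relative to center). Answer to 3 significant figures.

Δg = 2GMr/d³
   = 2 × (6.674 × 10⁻¹¹) × (1.99 × 10³¹) × (7.56) / (9.47 × 10⁶)³
   = 2.36 × 10¹ m/s²

2.36 × 10¹ m/s²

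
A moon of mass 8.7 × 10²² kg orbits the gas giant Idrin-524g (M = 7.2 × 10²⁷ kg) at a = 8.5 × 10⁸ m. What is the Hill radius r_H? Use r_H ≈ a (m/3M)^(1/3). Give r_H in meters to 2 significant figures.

1.4 × 10⁷ m

r_H ≈ a (m/3M)^(1/3)
    = (8.5 × 10⁸) × (8.7 × 10²² / (3 × 7.2 × 10²⁷))^(1/3)
    = 1.4 × 10⁷ m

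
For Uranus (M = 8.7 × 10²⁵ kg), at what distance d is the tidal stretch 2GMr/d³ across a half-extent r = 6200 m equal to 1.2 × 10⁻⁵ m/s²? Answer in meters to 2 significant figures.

1.8 × 10⁸ m

2GMr/d³ = a_tidal  ⇒  d = (2GMr / a_tidal)^(1/3)
d = (2 × 6.674×10⁻¹¹ × (8.7 × 10²⁵) × (6200) / (1.2 × 10⁻⁵))^(1/3)
  = 1.8 × 10⁸ m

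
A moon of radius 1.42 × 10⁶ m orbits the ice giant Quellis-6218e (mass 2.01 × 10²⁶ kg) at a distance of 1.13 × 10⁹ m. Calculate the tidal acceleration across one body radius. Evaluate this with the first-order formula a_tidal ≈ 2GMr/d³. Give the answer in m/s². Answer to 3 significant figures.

2.64 × 10⁻⁵ m/s²

Δa = 2GMr/d³
   = 2 × (6.674 × 10⁻¹¹) × (2.01 × 10²⁶) × (1.42 × 10⁶) / (1.13 × 10⁹)³
   = 2.64 × 10⁻⁵ m/s²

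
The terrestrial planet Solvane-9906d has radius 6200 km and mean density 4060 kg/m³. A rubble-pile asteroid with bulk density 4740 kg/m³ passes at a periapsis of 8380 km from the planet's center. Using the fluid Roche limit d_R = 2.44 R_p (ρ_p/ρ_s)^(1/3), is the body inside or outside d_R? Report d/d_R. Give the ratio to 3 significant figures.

d_R = 2.44 × (6200 km) × (4060/4740)^(1/3) = 14370 km
d/d_R = (8380) / (14370) = 0.583
Since d/d_R < 1, the body is inside the Roche limit.

inside; d/d_R ≈ 0.583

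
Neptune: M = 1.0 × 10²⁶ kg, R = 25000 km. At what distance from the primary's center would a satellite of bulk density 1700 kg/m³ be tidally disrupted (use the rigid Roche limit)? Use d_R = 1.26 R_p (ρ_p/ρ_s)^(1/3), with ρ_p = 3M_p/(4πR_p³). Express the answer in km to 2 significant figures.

30000 km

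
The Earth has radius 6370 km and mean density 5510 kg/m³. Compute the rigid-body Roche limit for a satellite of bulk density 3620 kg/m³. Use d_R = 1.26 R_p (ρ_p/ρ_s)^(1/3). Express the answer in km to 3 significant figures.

9230 km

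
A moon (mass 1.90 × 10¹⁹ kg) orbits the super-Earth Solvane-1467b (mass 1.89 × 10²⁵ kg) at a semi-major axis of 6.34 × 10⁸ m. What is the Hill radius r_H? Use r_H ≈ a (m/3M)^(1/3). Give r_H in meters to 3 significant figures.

4.40 × 10⁶ m

r_H ≈ a (m/3M)^(1/3)
    = (6.34 × 10⁸) × (1.90 × 10¹⁹ / (3 × 1.89 × 10²⁵))^(1/3)
    = 4.40 × 10⁶ m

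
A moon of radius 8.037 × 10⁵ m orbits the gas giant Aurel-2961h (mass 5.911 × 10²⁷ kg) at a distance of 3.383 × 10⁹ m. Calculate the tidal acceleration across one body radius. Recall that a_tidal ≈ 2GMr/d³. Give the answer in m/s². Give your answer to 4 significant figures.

1.638 × 10⁻⁵ m/s²

Δa = 2GMr/d³
   = 2 × (6.674 × 10⁻¹¹) × (5.911 × 10²⁷) × (8.037 × 10⁵) / (3.383 × 10⁹)³
   = 1.638 × 10⁻⁵ m/s²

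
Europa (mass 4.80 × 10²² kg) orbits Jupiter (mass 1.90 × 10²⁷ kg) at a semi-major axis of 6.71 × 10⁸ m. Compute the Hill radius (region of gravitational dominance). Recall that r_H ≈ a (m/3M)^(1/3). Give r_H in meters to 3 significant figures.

r_H ≈ a (m/3M)^(1/3)
    = (6.71 × 10⁸) × (4.80 × 10²² / (3 × 1.90 × 10²⁷))^(1/3)
    = 1.37 × 10⁷ m

1.37 × 10⁷ m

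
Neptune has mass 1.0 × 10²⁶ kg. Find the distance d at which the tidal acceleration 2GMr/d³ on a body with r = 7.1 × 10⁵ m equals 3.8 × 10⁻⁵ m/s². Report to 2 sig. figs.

6.3 × 10⁸ m

2GMr/d³ = a_tidal  ⇒  d = (2GMr / a_tidal)^(1/3)
d = (2 × 6.674×10⁻¹¹ × (1.0 × 10²⁶) × (7.1 × 10⁵) / (3.8 × 10⁻⁵))^(1/3)
  = 6.3 × 10⁸ m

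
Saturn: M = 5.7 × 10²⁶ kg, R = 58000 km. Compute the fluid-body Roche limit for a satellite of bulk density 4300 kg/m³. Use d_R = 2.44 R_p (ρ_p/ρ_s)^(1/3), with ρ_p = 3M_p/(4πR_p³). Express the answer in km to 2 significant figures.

ρ_p = 3M_p/(4πR_p³) = 3 × (5.7 × 10²⁶) / (4π × (5.8 × 10⁷ m)³) = 700 kg/m³
d_R = 2.44 × 58000 km × (700/4300)^(1/3)
    = 77000 km

77000 km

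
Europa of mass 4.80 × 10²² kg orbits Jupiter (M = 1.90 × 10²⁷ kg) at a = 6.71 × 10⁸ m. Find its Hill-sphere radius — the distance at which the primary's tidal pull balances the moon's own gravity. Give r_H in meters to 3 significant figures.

r_H ≈ a (m/3M)^(1/3)
    = (6.71 × 10⁸) × (4.80 × 10²² / (3 × 1.90 × 10²⁷))^(1/3)
    = 1.37 × 10⁷ m

1.37 × 10⁷ m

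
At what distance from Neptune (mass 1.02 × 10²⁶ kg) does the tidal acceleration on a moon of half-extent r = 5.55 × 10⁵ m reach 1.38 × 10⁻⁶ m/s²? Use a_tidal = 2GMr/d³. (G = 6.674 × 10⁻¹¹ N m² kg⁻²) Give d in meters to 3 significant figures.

2GMr/d³ = a_tidal  ⇒  d = (2GMr / a_tidal)^(1/3)
d = (2 × 6.674×10⁻¹¹ × (1.02 × 10²⁶) × (5.55 × 10⁵) / (1.38 × 10⁻⁶))^(1/3)
  = 1.76 × 10⁹ m

1.76 × 10⁹ m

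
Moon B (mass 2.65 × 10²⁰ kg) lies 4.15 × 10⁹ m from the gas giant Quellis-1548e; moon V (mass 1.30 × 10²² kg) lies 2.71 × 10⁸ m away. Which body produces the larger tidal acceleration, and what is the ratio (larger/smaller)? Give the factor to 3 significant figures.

Moon V, by a factor of ≈ 1.76 × 10⁵

The tide-raising term goes as M/d³ (the gradient of a 1/d² field).
Moon B: (2.65 × 10²⁰) / (4.15 × 10⁹)³ = 3.708 × 10⁻⁹
Moon V: (1.30 × 10²²) / (2.71 × 10⁸)³ = 6.532 × 10⁻⁴
Ratio (larger/smaller) = 1.76 × 10⁵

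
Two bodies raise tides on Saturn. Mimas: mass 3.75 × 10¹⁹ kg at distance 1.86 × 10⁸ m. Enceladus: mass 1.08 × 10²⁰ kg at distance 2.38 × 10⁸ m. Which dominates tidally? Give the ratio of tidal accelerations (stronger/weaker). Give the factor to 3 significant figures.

Enceladus, by a factor of ≈ 1.37

Tidal acceleration ∝ M/d³, so compare M/d³ for each.
Mimas: (3.75 × 10¹⁹) / (1.86 × 10⁸)³ = 5.828 × 10⁻⁶
Enceladus: (1.08 × 10²⁰) / (2.38 × 10⁸)³ = 8.011 × 10⁻⁶
Ratio (larger/smaller) = 1.37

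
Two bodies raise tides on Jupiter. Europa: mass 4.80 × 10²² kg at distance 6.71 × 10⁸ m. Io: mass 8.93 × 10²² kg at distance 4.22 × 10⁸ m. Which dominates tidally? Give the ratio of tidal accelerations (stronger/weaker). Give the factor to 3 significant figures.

The tide-raising term goes as M/d³ (the gradient of a 1/d² field).
Europa: (4.80 × 10²²) / (6.71 × 10⁸)³ = 1.589 × 10⁻⁴
Io: (8.93 × 10²²) / (4.22 × 10⁸)³ = 1.188 × 10⁻³
Ratio (larger/smaller) = 7.48

Io, by a factor of ≈ 7.48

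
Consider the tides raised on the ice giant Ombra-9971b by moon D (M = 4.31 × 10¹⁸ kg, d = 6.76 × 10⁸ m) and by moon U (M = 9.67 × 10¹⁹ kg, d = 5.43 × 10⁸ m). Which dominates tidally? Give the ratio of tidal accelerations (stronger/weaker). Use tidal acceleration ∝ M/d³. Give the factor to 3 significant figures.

Moon U, by a factor of ≈ 43.3

Compare M/d³ for the two perturbers:
Moon D: (4.31 × 10¹⁸) / (6.76 × 10⁸)³ = 1.395 × 10⁻⁸
Moon U: (9.67 × 10¹⁹) / (5.43 × 10⁸)³ = 6.040 × 10⁻⁷
Ratio (larger/smaller) = 43.3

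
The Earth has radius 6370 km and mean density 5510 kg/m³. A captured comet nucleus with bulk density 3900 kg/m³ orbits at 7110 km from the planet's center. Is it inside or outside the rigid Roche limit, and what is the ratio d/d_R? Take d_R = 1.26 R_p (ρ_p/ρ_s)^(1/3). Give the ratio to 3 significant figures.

d_R = 1.26 × (6370 km) × (5510/3900)^(1/3) = 9006 km
d/d_R = (7110) / (9006) = 0.789
Since d/d_R < 1, the body is inside the Roche limit.

inside; d/d_R ≈ 0.789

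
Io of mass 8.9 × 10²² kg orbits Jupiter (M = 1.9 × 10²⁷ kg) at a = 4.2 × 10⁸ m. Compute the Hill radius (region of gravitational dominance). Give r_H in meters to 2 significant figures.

r_H ≈ a (m/3M)^(1/3)
    = (4.2 × 10⁸) × (8.9 × 10²² / (3 × 1.9 × 10²⁷))^(1/3)
    = 1.0 × 10⁷ m

1.0 × 10⁷ m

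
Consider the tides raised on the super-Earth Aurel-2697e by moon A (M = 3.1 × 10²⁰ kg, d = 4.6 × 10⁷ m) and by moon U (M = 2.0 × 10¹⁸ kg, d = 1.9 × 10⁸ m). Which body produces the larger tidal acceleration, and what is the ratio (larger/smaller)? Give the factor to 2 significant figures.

Moon A, by a factor of ≈ 11000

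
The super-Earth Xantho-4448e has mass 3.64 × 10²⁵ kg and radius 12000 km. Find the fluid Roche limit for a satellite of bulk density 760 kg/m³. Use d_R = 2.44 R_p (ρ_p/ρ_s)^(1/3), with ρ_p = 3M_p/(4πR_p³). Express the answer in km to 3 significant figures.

ρ_p = 3M_p/(4πR_p³) = 3 × (3.64 × 10²⁵) / (4π × (1.20 × 10⁷ m)³) = 5030 kg/m³
d_R = 2.44 × 12000 km × (5030/760)^(1/3)
    = 55000 km

55000 km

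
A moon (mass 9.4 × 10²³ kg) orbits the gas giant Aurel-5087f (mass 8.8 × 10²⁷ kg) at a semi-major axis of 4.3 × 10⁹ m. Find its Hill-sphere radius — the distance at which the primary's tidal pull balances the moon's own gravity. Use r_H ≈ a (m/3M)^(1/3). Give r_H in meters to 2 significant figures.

r_H ≈ a (m/3M)^(1/3)
    = (4.3 × 10⁹) × (9.4 × 10²³ / (3 × 8.8 × 10²⁷))^(1/3)
    = 1.4 × 10⁸ m

1.4 × 10⁸ m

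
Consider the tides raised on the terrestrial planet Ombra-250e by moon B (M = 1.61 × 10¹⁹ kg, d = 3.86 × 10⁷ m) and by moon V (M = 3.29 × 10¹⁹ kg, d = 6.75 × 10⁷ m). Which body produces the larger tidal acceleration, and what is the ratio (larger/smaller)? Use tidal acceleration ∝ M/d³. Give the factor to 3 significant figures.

Tidal stretch scales as M/d³; compute that for each body.
Moon B: (1.61 × 10¹⁹) / (3.86 × 10⁷)³ = 2.799 × 10⁻⁴
Moon V: (3.29 × 10¹⁹) / (6.75 × 10⁷)³ = 1.070 × 10⁻⁴
Ratio (larger/smaller) = 2.62

Moon B, by a factor of ≈ 2.62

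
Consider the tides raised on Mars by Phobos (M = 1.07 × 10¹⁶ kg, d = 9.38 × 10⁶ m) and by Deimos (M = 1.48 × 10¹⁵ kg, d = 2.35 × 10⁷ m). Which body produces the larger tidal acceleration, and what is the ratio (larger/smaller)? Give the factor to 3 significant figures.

Tidal stretch scales as M/d³; compute that for each body.
Phobos: (1.07 × 10¹⁶) / (9.38 × 10⁶)³ = 1.297 × 10⁻⁵
Deimos: (1.48 × 10¹⁵) / (2.35 × 10⁷)³ = 1.140 × 10⁻⁷
Ratio (larger/smaller) = 114

Phobos, by a factor of ≈ 114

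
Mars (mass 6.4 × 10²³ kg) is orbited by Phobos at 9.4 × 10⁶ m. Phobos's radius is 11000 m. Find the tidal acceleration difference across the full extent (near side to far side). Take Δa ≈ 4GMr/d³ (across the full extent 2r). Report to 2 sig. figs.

2.3 × 10⁻³ m/s²

a_tidal = 4GMr/d³
        = 4 × (6.674 × 10⁻¹¹) × (6.4 × 10²³) × (11000) / (9.4 × 10⁶)³
        = 2.3 × 10⁻³ m/s²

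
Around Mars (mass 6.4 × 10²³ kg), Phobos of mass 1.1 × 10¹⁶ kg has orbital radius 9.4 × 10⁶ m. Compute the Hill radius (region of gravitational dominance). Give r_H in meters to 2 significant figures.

1.7 × 10⁴ m

r_H ≈ a (m/3M)^(1/3)
    = (9.4 × 10⁶) × (1.1 × 10¹⁶ / (3 × 6.4 × 10²³))^(1/3)
    = 1.7 × 10⁴ m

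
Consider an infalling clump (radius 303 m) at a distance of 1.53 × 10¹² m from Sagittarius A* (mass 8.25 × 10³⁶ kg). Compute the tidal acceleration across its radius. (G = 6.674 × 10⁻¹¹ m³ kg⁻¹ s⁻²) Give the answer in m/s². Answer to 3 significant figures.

9.32 × 10⁻⁸ m/s²

Δg = 2GMr/d³
   = 2 × (6.674 × 10⁻¹¹) × (8.25 × 10³⁶) × (303) / (1.53 × 10¹²)³
   = 9.32 × 10⁻⁸ m/s²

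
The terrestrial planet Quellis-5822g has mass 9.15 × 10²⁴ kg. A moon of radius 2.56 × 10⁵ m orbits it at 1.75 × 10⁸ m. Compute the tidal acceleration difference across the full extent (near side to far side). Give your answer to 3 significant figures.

a_tidal = 4GMr/d³
        = 4 × (6.674 × 10⁻¹¹) × (9.15 × 10²⁴) × (2.56 × 10⁵) / (1.75 × 10⁸)³
        = 1.17 × 10⁻⁴ m/s²

1.17 × 10⁻⁴ m/s²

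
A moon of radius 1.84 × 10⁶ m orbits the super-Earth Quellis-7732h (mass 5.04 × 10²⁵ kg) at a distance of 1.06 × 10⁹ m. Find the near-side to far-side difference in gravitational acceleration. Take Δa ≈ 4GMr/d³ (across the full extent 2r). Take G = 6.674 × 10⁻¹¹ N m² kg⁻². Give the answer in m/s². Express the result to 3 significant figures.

2.08 × 10⁻⁵ m/s²

a_tidal = 4GMr/d³
        = 4 × (6.674 × 10⁻¹¹) × (5.04 × 10²⁵) × (1.84 × 10⁶) / (1.06 × 10⁹)³
        = 2.08 × 10⁻⁵ m/s²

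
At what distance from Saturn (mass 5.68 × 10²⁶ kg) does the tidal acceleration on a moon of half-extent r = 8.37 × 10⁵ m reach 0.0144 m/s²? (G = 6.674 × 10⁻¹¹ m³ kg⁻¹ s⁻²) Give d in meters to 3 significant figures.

1.64 × 10⁸ m

2GMr/d³ = a_tidal  ⇒  d = (2GMr / a_tidal)^(1/3)
d = (2 × 6.674×10⁻¹¹ × (5.68 × 10²⁶) × (8.37 × 10⁵) / (0.0144))^(1/3)
  = 1.64 × 10⁸ m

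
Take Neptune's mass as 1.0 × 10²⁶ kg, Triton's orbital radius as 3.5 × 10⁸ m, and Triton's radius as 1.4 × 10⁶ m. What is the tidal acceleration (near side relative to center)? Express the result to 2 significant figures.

4.4 × 10⁻⁴ m/s²

Δa = 2GMr/d³
   = 2 × (6.674 × 10⁻¹¹) × (1.0 × 10²⁶) × (1.4 × 10⁶) / (3.5 × 10⁸)³
   = 4.4 × 10⁻⁴ m/s²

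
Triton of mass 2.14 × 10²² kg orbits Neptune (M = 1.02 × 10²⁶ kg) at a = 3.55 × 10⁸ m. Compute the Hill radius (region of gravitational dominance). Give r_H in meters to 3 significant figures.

1.46 × 10⁷ m

r_H ≈ a (m/3M)^(1/3)
    = (3.55 × 10⁸) × (2.14 × 10²² / (3 × 1.02 × 10²⁶))^(1/3)
    = 1.46 × 10⁷ m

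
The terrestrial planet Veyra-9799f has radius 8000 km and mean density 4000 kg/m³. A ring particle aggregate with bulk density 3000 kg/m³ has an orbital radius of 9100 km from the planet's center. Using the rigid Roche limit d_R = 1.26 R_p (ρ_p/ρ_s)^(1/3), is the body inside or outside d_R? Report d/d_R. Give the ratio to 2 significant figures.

d_R = 1.26 × (8000 km) × (4000/3000)^(1/3) = 11090 km
d/d_R = (9100) / (11090) = 0.82
Since d/d_R < 1, the body is inside the Roche limit.

inside; d/d_R ≈ 0.82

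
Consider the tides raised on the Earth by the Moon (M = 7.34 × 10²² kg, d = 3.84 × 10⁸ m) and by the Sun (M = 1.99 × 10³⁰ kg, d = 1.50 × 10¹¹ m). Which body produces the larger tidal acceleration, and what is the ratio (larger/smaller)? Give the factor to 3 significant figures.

Compare M/d³ for the two perturbers:
The Moon: (7.34 × 10²²) / (3.84 × 10⁸)³ = 1.296 × 10⁻³
The Sun: (1.99 × 10³⁰) / (1.50 × 10¹¹)³ = 5.896 × 10⁻⁴
Ratio (larger/smaller) = 2.20

The Moon, by a factor of ≈ 2.20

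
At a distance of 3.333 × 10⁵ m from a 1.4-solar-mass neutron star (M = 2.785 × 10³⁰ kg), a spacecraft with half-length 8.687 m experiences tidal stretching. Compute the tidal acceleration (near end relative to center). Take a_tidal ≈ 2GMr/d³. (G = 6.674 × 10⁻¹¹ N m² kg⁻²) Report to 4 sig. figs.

a_tidal = 2GMr/d³
        = 2 × (6.674 × 10⁻¹¹) × (2.785 × 10³⁰) × (8.687) / (3.333 × 10⁵)³
        = 8.722 × 10⁴ m/s²

8.722 × 10⁴ m/s²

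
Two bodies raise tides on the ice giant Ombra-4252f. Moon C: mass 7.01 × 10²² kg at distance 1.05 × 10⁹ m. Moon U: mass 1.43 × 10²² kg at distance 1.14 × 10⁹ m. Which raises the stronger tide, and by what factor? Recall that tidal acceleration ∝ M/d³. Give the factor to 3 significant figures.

Moon C, by a factor of ≈ 6.27

Tidal acceleration ∝ M/d³, so compare M/d³ for each.
Moon C: (7.01 × 10²²) / (1.05 × 10⁹)³ = 6.056 × 10⁻⁵
Moon U: (1.43 × 10²²) / (1.14 × 10⁹)³ = 9.652 × 10⁻⁶
Ratio (larger/smaller) = 6.27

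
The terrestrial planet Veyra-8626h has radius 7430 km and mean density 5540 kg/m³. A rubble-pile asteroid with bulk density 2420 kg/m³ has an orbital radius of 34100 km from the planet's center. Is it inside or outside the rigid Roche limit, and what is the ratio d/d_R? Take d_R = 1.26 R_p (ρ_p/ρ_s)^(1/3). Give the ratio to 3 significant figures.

outside; d/d_R ≈ 2.76

d_R = 1.26 × (7430 km) × (5540/2420)^(1/3) = 12340 km
d/d_R = (34100) / (12340) = 2.76
Since d/d_R > 1, the body is outside the Roche limit.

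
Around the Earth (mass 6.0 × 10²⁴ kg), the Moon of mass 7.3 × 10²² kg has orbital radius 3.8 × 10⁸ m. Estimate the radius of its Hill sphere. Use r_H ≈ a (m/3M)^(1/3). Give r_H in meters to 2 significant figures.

6.1 × 10⁷ m

r_H ≈ a (m/3M)^(1/3)
    = (3.8 × 10⁸) × (7.3 × 10²² / (3 × 6.0 × 10²⁴))^(1/3)
    = 6.1 × 10⁷ m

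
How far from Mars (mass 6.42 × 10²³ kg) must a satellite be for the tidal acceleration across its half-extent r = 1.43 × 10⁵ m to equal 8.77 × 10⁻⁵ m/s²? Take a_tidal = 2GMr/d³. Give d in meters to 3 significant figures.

5.19 × 10⁷ m

2GMr/d³ = a_tidal  ⇒  d = (2GMr / a_tidal)^(1/3)
d = (2 × 6.674×10⁻¹¹ × (6.42 × 10²³) × (1.43 × 10⁵) / (8.77 × 10⁻⁵))^(1/3)
  = 5.19 × 10⁷ m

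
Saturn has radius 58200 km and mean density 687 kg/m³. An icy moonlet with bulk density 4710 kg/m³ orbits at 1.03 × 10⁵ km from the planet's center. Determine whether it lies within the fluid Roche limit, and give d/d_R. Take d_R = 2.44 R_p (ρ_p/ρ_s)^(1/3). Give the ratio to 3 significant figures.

outside; d/d_R ≈ 1.38

d_R = 2.44 × (58200 km) × (687/4710)^(1/3) = 74750 km
d/d_R = (1.03 × 10⁵) / (74750) = 1.38
Since d/d_R > 1, the body is outside the Roche limit.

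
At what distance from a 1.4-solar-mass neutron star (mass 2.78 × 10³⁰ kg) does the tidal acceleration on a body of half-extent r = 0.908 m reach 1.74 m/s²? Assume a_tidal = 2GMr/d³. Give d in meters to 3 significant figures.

5.79 × 10⁶ m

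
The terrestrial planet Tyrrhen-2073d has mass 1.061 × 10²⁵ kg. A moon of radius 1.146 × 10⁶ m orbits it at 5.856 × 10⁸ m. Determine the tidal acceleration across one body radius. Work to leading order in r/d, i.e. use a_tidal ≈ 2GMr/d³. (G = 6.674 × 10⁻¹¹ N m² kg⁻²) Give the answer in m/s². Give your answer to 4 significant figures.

8.082 × 10⁻⁶ m/s²

Δa = 2GMr/d³
   = 2 × (6.674 × 10⁻¹¹) × (1.061 × 10²⁵) × (1.146 × 10⁶) / (5.856 × 10⁸)³
   = 8.082 × 10⁻⁶ m/s²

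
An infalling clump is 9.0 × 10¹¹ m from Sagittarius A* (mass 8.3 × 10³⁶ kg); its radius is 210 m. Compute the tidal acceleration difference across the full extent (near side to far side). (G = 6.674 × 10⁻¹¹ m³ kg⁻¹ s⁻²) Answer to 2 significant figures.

Δa = 4GMr/d³
   = 4 × (6.674 × 10⁻¹¹) × (8.3 × 10³⁶) × (210) / (9.0 × 10¹¹)³
   = 6.4 × 10⁻⁷ m/s²

6.4 × 10⁻⁷ m/s²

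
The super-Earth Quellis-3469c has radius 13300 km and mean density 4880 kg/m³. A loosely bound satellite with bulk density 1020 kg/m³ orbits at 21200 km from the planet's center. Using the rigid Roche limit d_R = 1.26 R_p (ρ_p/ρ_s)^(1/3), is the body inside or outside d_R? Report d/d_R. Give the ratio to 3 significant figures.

d_R = 1.26 × (13300 km) × (4880/1020)^(1/3) = 28240 km
d/d_R = (21200) / (28240) = 0.751
Since d/d_R < 1, the body is inside the Roche limit.

inside; d/d_R ≈ 0.751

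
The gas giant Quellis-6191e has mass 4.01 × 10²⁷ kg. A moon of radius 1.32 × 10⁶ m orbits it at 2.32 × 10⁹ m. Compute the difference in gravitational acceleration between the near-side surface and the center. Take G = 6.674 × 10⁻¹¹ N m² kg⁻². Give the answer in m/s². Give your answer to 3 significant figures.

5.66 × 10⁻⁵ m/s²

a_tidal = 2GMr/d³
        = 2 × (6.674 × 10⁻¹¹) × (4.01 × 10²⁷) × (1.32 × 10⁶) / (2.32 × 10⁹)³
        = 5.66 × 10⁻⁵ m/s²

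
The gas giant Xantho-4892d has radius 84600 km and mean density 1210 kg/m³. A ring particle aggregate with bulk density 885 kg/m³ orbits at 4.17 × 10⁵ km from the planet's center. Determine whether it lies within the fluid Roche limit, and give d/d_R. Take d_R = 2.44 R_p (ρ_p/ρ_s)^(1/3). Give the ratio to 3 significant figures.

outside; d/d_R ≈ 1.82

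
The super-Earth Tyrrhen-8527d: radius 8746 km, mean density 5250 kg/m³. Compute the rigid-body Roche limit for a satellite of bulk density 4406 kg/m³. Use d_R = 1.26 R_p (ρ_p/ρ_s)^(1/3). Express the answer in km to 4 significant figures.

11680 km

d_R = 1.26 × 8746 km × (5250/4406)^(1/3)
    = 11680 km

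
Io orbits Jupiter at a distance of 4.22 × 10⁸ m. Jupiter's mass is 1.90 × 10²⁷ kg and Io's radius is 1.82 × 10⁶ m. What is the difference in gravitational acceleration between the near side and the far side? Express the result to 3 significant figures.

a_tidal = 4GMr/d³
        = 4 × (6.674 × 10⁻¹¹) × (1.90 × 10²⁷) × (1.82 × 10⁶) / (4.22 × 10⁸)³
        = 1.23 × 10⁻² m/s²

1.23 × 10⁻² m/s²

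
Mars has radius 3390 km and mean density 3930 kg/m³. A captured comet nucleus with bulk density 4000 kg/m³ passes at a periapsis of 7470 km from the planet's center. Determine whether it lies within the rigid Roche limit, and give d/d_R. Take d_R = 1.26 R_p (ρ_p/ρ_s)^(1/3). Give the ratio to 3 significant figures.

d_R = 1.26 × (3390 km) × (3930/4000)^(1/3) = 4246 km
d/d_R = (7470) / (4246) = 1.76
Since d/d_R > 1, the body is outside the Roche limit.

outside; d/d_R ≈ 1.76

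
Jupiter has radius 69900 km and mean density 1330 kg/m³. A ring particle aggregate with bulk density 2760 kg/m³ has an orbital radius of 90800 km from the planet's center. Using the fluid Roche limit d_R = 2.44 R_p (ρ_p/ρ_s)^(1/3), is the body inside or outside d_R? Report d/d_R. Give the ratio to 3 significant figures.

d_R = 2.44 × (69900 km) × (1330/2760)^(1/3) = 1.337 × 10⁵ km
d/d_R = (90800) / (1.337 × 10⁵) = 0.679
Since d/d_R < 1, the body is inside the Roche limit.

inside; d/d_R ≈ 0.679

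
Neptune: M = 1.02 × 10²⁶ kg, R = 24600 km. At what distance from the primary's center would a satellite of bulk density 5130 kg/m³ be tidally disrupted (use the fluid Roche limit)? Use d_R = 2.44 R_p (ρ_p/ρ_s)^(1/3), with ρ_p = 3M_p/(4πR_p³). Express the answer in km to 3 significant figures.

ρ_p = 3M_p/(4πR_p³) = 3 × (1.02 × 10²⁶) / (4π × (2.46 × 10⁷ m)³) = 1640 kg/m³
d_R = 2.44 × 24600 km × (1640/5130)^(1/3)
    = 41000 km

41000 km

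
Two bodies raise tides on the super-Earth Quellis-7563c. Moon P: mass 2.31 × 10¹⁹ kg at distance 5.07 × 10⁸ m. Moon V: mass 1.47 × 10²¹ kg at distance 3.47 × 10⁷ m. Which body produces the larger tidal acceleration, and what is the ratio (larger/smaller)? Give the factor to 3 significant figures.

Compare M/d³ for the two perturbers:
Moon P: (2.31 × 10¹⁹) / (5.07 × 10⁸)³ = 1.773 × 10⁻⁷
Moon V: (1.47 × 10²¹) / (3.47 × 10⁷)³ = 3.518 × 10⁻²
Ratio (larger/smaller) = 1.98 × 10⁵

Moon V, by a factor of ≈ 1.98 × 10⁵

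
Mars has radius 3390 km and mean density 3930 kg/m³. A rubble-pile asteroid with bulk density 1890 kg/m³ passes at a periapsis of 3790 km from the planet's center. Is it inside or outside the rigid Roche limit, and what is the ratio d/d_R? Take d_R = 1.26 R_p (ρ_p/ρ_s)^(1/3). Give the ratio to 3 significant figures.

inside; d/d_R ≈ 0.695

d_R = 1.26 × (3390 km) × (3930/1890)^(1/3) = 5452 km
d/d_R = (3790) / (5452) = 0.695
Since d/d_R < 1, the body is inside the Roche limit.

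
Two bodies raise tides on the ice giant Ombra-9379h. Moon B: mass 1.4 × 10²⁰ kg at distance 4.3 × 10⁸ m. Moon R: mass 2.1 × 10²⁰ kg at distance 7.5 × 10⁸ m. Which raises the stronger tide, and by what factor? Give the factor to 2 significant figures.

Tidal acceleration ∝ M/d³, so compare M/d³ for each.
Moon B: (1.4 × 10²⁰) / (4.3 × 10⁸)³ = 1.761 × 10⁻⁶
Moon R: (2.1 × 10²⁰) / (7.5 × 10⁸)³ = 4.978 × 10⁻⁷
Ratio (larger/smaller) = 3.5

Moon B, by a factor of ≈ 3.5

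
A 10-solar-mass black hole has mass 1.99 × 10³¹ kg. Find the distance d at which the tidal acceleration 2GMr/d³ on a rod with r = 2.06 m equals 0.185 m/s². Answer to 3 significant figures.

2GMr/d³ = a_tidal  ⇒  d = (2GMr / a_tidal)^(1/3)
d = (2 × 6.674×10⁻¹¹ × (1.99 × 10³¹) × (2.06) / (0.185))^(1/3)
  = 3.09 × 10⁷ m

3.09 × 10⁷ m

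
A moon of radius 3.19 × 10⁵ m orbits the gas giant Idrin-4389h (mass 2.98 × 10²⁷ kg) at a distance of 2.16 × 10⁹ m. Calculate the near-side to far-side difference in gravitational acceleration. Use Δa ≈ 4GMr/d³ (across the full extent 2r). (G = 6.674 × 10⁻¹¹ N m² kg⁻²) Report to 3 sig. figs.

Near-to-far spans 2r, so the tidal difference is twice the near-to-center value: 4GMr/d³.
Δg = 4GMr/d³
   = 4 × (6.674 × 10⁻¹¹) × (2.98 × 10²⁷) × (3.19 × 10⁵) / (2.16 × 10⁹)³
   = 2.52 × 10⁻⁵ m/s²

2.52 × 10⁻⁵ m/s²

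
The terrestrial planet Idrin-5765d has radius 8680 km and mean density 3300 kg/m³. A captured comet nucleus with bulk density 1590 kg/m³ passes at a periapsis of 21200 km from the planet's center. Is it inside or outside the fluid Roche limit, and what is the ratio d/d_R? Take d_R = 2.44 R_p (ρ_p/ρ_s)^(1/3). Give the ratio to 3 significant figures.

inside; d/d_R ≈ 0.785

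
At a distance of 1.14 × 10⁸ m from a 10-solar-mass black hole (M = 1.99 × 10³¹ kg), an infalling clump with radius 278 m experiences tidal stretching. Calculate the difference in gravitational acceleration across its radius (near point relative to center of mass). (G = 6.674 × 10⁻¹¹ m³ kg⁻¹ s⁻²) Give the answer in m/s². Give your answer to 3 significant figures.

Differencing GM/(d−r)² and GM/d² to first order in r/d gives 2GMr/d³.
Δg = 2GMr/d³
   = 2 × (6.674 × 10⁻¹¹) × (1.99 × 10³¹) × (278) / (1.14 × 10⁸)³
   = 4.98 × 10⁻¹ m/s²

4.98 × 10⁻¹ m/s²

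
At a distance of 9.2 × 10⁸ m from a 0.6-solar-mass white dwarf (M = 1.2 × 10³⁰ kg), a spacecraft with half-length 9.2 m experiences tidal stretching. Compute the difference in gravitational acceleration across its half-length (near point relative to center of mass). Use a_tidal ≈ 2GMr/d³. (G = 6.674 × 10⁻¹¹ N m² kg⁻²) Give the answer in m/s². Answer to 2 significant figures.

1.9 × 10⁻⁶ m/s²

Δg = 2GMr/d³
   = 2 × (6.674 × 10⁻¹¹) × (1.2 × 10³⁰) × (9.2) / (9.2 × 10⁸)³
   = 1.9 × 10⁻⁶ m/s²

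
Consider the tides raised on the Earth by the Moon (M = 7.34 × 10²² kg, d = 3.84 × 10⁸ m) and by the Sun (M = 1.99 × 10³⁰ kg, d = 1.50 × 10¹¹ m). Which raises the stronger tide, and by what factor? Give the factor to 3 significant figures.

The Moon, by a factor of ≈ 2.20

Tidal acceleration ∝ M/d³, so compare M/d³ for each.
The Moon: (7.34 × 10²²) / (3.84 × 10⁸)³ = 1.296 × 10⁻³
The Sun: (1.99 × 10³⁰) / (1.50 × 10¹¹)³ = 5.896 × 10⁻⁴
Ratio (larger/smaller) = 2.20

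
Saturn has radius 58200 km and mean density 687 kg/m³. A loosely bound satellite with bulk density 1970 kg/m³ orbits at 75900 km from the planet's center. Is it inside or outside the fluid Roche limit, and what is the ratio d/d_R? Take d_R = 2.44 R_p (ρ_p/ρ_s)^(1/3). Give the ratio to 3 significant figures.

inside; d/d_R ≈ 0.759

d_R = 2.44 × (58200 km) × (687/1970)^(1/3) = 99960 km
d/d_R = (75900) / (99960) = 0.759
Since d/d_R < 1, the body is inside the Roche limit.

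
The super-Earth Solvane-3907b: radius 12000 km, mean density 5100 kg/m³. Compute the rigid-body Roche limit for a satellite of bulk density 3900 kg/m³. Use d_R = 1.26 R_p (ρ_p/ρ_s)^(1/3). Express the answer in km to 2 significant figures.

d_R = 1.26 × 12000 km × (5100/3900)^(1/3)
    = 17000 km

17000 km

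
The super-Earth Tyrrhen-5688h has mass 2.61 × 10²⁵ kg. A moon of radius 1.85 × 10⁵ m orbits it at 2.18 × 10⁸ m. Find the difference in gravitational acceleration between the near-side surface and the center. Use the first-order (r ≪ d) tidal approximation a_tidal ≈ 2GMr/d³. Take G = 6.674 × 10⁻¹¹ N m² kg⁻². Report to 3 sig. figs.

Δg = 2GMr/d³
   = 2 × (6.674 × 10⁻¹¹) × (2.61 × 10²⁵) × (1.85 × 10⁵) / (2.18 × 10⁸)³
   = 6.22 × 10⁻⁵ m/s²

6.22 × 10⁻⁵ m/s²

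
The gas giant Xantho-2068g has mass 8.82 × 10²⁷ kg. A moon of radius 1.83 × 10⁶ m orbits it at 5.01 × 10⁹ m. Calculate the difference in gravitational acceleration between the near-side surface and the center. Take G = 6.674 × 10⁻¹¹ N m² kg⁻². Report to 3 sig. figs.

1.71 × 10⁻⁵ m/s²

Differencing GM/(d−r)² and GM/d² to first order in r/d gives 2GMr/d³.
Δg = 2GMr/d³
   = 2 × (6.674 × 10⁻¹¹) × (8.82 × 10²⁷) × (1.83 × 10⁶) / (5.01 × 10⁹)³
   = 1.71 × 10⁻⁵ m/s²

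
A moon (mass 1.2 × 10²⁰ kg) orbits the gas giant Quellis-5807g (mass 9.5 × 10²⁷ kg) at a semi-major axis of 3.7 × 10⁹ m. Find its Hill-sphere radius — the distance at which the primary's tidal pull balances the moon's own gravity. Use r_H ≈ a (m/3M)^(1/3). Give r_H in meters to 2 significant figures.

6.0 × 10⁶ m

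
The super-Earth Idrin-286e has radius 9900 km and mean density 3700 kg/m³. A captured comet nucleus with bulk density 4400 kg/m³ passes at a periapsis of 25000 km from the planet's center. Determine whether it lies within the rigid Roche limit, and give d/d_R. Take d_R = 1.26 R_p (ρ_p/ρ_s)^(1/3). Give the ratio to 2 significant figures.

outside; d/d_R ≈ 2.1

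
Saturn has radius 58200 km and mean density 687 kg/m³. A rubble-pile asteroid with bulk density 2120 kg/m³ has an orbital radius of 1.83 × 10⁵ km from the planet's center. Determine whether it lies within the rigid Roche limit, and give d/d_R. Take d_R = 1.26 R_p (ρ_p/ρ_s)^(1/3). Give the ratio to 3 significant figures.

outside; d/d_R ≈ 3.63

d_R = 1.26 × (58200 km) × (687/2120)^(1/3) = 50370 km
d/d_R = (1.83 × 10⁵) / (50370) = 3.63
Since d/d_R > 1, the body is outside the Roche limit.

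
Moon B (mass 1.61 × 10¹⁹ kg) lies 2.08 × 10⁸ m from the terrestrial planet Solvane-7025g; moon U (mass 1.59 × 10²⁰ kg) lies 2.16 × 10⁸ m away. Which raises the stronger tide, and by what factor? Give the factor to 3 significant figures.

Moon U, by a factor of ≈ 8.82

Compare M/d³ for the two perturbers:
Moon B: (1.61 × 10¹⁹) / (2.08 × 10⁸)³ = 1.789 × 10⁻⁶
Moon U: (1.59 × 10²⁰) / (2.16 × 10⁸)³ = 1.578 × 10⁻⁵
Ratio (larger/smaller) = 8.82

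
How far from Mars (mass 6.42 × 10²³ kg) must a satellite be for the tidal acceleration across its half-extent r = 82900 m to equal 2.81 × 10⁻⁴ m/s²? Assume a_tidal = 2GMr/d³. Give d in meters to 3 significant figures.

2.93 × 10⁷ m

2GMr/d³ = a_tidal  ⇒  d = (2GMr / a_tidal)^(1/3)
d = (2 × 6.674×10⁻¹¹ × (6.42 × 10²³) × (82900) / (2.81 × 10⁻⁴))^(1/3)
  = 2.93 × 10⁷ m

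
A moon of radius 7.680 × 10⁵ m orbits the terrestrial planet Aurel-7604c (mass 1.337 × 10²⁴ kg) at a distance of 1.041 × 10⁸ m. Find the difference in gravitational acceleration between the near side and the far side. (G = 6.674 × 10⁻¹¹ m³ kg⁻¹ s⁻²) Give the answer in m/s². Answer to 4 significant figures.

2.430 × 10⁻⁴ m/s²

Near-to-far spans 2r, so the tidal difference is twice the near-to-center value: 4GMr/d³.
Δa = 4GMr/d³
   = 4 × (6.674 × 10⁻¹¹) × (1.337 × 10²⁴) × (7.680 × 10⁵) / (1.041 × 10⁸)³
   = 2.430 × 10⁻⁴ m/s²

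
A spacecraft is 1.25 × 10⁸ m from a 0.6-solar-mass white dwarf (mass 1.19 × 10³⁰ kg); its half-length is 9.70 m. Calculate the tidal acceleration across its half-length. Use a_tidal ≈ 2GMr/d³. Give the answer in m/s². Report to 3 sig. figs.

a_tidal = 2GMr/d³
        = 2 × (6.674 × 10⁻¹¹) × (1.19 × 10³⁰) × (9.70) / (1.25 × 10⁸)³
        = 7.89 × 10⁻⁴ m/s²

7.89 × 10⁻⁴ m/s²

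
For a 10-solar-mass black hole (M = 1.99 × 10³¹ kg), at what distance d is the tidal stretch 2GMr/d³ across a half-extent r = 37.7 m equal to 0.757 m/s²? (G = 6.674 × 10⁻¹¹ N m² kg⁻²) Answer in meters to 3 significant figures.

5.10 × 10⁷ m

2GMr/d³ = a_tidal  ⇒  d = (2GMr / a_tidal)^(1/3)
d = (2 × 6.674×10⁻¹¹ × (1.99 × 10³¹) × (37.7) / (0.757))^(1/3)
  = 5.10 × 10⁷ m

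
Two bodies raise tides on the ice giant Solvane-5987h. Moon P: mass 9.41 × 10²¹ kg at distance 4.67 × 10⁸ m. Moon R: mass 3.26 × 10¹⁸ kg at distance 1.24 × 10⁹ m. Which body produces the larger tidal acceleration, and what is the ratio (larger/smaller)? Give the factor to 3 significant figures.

The tide-raising term goes as M/d³ (the gradient of a 1/d² field).
Moon P: (9.41 × 10²¹) / (4.67 × 10⁸)³ = 9.239 × 10⁻⁵
Moon R: (3.26 × 10¹⁸) / (1.24 × 10⁹)³ = 1.710 × 10⁻⁹
Ratio (larger/smaller) = 54000

Moon P, by a factor of ≈ 54000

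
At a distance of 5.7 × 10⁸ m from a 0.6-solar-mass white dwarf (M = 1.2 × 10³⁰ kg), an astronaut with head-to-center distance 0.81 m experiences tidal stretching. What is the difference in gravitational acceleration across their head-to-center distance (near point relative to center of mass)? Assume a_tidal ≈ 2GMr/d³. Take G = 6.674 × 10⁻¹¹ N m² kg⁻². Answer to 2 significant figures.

7.0 × 10⁻⁷ m/s²

a_tidal = 2GMr/d³
        = 2 × (6.674 × 10⁻¹¹) × (1.2 × 10³⁰) × (0.81) / (5.7 × 10⁸)³
        = 7.0 × 10⁻⁷ m/s²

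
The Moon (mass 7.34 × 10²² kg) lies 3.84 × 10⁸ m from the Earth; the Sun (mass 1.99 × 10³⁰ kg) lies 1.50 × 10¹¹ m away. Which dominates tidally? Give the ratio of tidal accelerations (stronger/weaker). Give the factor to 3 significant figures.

The Moon, by a factor of ≈ 2.20

Tidal acceleration ∝ M/d³, so compare M/d³ for each.
The Moon: (7.34 × 10²²) / (3.84 × 10⁸)³ = 1.296 × 10⁻³
The Sun: (1.99 × 10³⁰) / (1.50 × 10¹¹)³ = 5.896 × 10⁻⁴
Ratio (larger/smaller) = 2.20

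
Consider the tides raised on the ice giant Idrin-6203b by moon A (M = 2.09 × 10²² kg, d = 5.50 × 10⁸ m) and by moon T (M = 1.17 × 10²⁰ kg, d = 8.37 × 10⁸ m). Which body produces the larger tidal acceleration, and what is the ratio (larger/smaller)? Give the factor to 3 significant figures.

Moon A, by a factor of ≈ 630

Tidal stretch scales as M/d³; compute that for each body.
Moon A: (2.09 × 10²²) / (5.50 × 10⁸)³ = 1.256 × 10⁻⁴
Moon T: (1.17 × 10²⁰) / (8.37 × 10⁸)³ = 1.995 × 10⁻⁷
Ratio (larger/smaller) = 630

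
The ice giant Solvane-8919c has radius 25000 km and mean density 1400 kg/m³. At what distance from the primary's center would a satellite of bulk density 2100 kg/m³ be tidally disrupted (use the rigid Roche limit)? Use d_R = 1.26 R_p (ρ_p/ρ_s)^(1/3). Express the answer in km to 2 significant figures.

28000 km

d_R = 1.26 × 25000 km × (1400/2100)^(1/3)
    = 28000 km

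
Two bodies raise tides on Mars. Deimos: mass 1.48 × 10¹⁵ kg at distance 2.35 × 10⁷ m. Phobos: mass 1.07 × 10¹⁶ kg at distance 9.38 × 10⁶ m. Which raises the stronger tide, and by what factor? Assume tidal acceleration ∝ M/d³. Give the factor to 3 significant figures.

Phobos, by a factor of ≈ 114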